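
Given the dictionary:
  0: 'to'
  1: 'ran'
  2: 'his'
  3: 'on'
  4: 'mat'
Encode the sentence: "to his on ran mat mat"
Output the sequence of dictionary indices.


Look up each word in the dictionary:
  'to' -> 0
  'his' -> 2
  'on' -> 3
  'ran' -> 1
  'mat' -> 4
  'mat' -> 4

Encoded: [0, 2, 3, 1, 4, 4]


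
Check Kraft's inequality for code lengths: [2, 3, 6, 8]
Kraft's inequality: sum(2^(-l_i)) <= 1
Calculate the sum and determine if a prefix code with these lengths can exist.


Sum = 2^(-2) + 2^(-3) + 2^(-6) + 2^(-8)
    = 0.25 + 0.125 + 0.015625 + 0.00390625
    = 101/256 = 0.39453125
Since 0.39453125 <= 1, Kraft's inequality IS satisfied.
A prefix code with these lengths CAN exist.

Kraft sum = 0.39453125. Satisfied.


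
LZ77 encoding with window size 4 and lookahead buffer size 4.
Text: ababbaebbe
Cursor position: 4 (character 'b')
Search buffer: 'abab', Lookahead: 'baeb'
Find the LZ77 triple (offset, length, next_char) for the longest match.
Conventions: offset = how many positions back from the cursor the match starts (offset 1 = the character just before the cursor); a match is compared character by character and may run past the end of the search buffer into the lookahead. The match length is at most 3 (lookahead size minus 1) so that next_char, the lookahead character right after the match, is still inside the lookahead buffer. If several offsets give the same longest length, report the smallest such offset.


Try each offset into the search buffer:
  offset=1 (pos 3, char 'b'): match length 1
  offset=2 (pos 2, char 'a'): match length 0
  offset=3 (pos 1, char 'b'): match length 2
  offset=4 (pos 0, char 'a'): match length 0
Longest match has length 2 at offset 3.
next_char = character at position 4 + 2 = 6 -> 'e'

Best match: offset=3, length=2 (matching 'ba' starting at position 1)
LZ77 triple: (3, 2, 'e')


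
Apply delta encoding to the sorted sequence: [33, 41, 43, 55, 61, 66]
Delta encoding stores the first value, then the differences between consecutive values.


First value: 33
Deltas:
  41 - 33 = 8
  43 - 41 = 2
  55 - 43 = 12
  61 - 55 = 6
  66 - 61 = 5


Delta encoded: [33, 8, 2, 12, 6, 5]


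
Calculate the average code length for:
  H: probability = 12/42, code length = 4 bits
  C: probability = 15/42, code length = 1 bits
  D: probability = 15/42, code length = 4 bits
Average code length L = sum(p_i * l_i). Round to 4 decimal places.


Weighted contributions p_i * l_i:
  H: (12/42) * 4 = 48/42
  C: (15/42) * 1 = 15/42
  D: (15/42) * 4 = 60/42
Sum = (48 + 15 + 60)/42 = 123/42

L = 123/42 = 2.9286 bits/symbol


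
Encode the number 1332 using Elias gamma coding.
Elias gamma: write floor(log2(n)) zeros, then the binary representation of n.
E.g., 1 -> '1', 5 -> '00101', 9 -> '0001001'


num_bits = floor(log2(1332)) + 1 = 11
leading_zeros = num_bits - 1 = 10
binary(1332) = 10100110100

Elias gamma(1332) = '0000000000' + '10100110100' = 000000000010100110100 (21 bits)


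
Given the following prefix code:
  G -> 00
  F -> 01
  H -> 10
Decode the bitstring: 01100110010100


Decoding step by step:
Bits 01 -> F
Bits 10 -> H
Bits 01 -> F
Bits 10 -> H
Bits 01 -> F
Bits 01 -> F
Bits 00 -> G


Decoded message: FHFHFFG


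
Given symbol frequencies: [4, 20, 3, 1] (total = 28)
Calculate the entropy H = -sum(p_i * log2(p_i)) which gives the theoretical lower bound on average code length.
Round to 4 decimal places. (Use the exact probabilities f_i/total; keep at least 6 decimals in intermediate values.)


Per-symbol terms -p_i * log2(p_i) with p_i = f_i/28:
  p = 4/28 = 0.142857: log2(p) = -2.807355, -p*log2(p) = 0.401051
  p = 20/28 = 0.714286: log2(p) = -0.485427, -p*log2(p) = 0.346733
  p = 3/28 = 0.107143: log2(p) = -3.222392, -p*log2(p) = 0.345256
  p = 1/28 = 0.035714: log2(p) = -4.807355, -p*log2(p) = 0.171691
H = 0.401051 + 0.346733 + 0.345256 + 0.171691 = 1.264731

H = 1.2647 bits/symbol


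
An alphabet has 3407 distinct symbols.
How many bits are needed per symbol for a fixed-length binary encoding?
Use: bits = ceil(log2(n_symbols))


log2(3407) = 11.7343
Bracket: 2^11 = 2048 < 3407 <= 2^12 = 4096
So ceil(log2(3407)) = 12

bits = ceil(log2(3407)) = ceil(11.7343) = 12 bits


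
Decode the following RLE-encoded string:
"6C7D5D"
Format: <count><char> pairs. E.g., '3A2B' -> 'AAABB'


Expanding each <count><char> pair:
  6C -> 'CCCCCC'
  7D -> 'DDDDDDD'
  5D -> 'DDDDD'

Decoded = CCCCCCDDDDDDDDDDDD


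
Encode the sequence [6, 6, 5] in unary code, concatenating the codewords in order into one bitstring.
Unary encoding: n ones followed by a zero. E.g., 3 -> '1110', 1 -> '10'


Encode each number as n ones followed by a terminating 0:
  6 -> 1111110 (7 bits)
  6 -> 1111110 (7 bits)
  5 -> 111110 (6 bits)
Total length = 7 + 7 + 6 = 20 bits.

Unary([6, 6, 5]) = 11111101111110111110 (20 bits)


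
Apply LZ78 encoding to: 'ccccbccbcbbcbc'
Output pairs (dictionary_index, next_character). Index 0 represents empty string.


LZ78 encoding steps:
Dictionary: {0: ''}
Step 1: w='' (idx 0), next='c' -> output (0, 'c'), add 'c' as idx 1
Step 2: w='c' (idx 1), next='c' -> output (1, 'c'), add 'cc' as idx 2
Step 3: w='c' (idx 1), next='b' -> output (1, 'b'), add 'cb' as idx 3
Step 4: w='cc' (idx 2), next='b' -> output (2, 'b'), add 'ccb' as idx 4
Step 5: w='cb' (idx 3), next='b' -> output (3, 'b'), add 'cbb' as idx 5
Step 6: w='cb' (idx 3), next='c' -> output (3, 'c'), add 'cbc' as idx 6


Encoded: [(0, 'c'), (1, 'c'), (1, 'b'), (2, 'b'), (3, 'b'), (3, 'c')]


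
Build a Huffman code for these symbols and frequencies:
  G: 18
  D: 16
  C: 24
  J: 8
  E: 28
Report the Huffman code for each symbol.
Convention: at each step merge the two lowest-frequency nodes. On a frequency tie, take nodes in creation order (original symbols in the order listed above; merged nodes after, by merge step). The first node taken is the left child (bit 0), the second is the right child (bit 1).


Huffman tree construction:
Step 1: Merge J(8) + D(16) = 24
Step 2: Merge G(18) + C(24) = 42
Step 3: Merge (J+D)(24) + E(28) = 52
Step 4: Merge (G+C)(42) + ((J+D)+E)(52) = 94
Read each symbol's code off the tree from the root (left child = 0, right child = 1).

Codes:
  G: 00 (length 2)
  D: 101 (length 3)
  C: 01 (length 2)
  J: 100 (length 3)
  E: 11 (length 2)
Average code length: 212/94 = 2.2553 bits/symbol


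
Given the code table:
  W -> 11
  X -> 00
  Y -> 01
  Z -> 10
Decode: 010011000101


Decoding:
01 -> Y
00 -> X
11 -> W
00 -> X
01 -> Y
01 -> Y


Result: YXWXYY


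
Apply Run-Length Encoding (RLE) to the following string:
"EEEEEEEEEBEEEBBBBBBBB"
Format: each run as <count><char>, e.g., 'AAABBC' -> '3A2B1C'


Scanning runs left to right:
  i=0: run of 'E' x 9 -> '9E'
  i=9: run of 'B' x 1 -> '1B'
  i=10: run of 'E' x 3 -> '3E'
  i=13: run of 'B' x 8 -> '8B'

RLE = 9E1B3E8B


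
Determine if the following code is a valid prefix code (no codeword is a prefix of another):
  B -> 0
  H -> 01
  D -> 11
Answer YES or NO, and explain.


Checking each pair (does one codeword prefix another?):
  B='0' vs H='01': prefix -- VIOLATION

NO -- this is NOT a valid prefix code. B (0) is a prefix of H (01).


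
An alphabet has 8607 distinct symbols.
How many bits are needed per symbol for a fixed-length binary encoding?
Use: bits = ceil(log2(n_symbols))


log2(8607) = 13.0713
Bracket: 2^13 = 8192 < 8607 <= 2^14 = 16384
So ceil(log2(8607)) = 14

bits = ceil(log2(8607)) = ceil(13.0713) = 14 bits


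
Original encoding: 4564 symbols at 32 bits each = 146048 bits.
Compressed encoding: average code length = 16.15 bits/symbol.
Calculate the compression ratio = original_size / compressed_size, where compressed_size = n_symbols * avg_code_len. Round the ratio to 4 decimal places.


original_size = n_symbols * orig_bits = 4564 * 32 = 146048 bits
compressed_size = n_symbols * avg_code_len = 4564 * 16.15 = 73708.6 bits
ratio = original_size / compressed_size = 146048 / 73708.6 = 1.9814

Compression ratio = 1.9814


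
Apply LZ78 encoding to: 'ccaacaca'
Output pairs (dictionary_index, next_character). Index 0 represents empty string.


LZ78 encoding steps:
Dictionary: {0: ''}
Step 1: w='' (idx 0), next='c' -> output (0, 'c'), add 'c' as idx 1
Step 2: w='c' (idx 1), next='a' -> output (1, 'a'), add 'ca' as idx 2
Step 3: w='' (idx 0), next='a' -> output (0, 'a'), add 'a' as idx 3
Step 4: w='ca' (idx 2), next='c' -> output (2, 'c'), add 'cac' as idx 4
Step 5: w='a' (idx 3), end of input -> output (3, '')


Encoded: [(0, 'c'), (1, 'a'), (0, 'a'), (2, 'c'), (3, '')]


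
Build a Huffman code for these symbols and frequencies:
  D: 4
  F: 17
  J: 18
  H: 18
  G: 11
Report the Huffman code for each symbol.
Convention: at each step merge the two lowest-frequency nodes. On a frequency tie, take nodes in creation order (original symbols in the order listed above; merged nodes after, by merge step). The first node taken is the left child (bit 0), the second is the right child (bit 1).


Huffman tree construction:
Step 1: Merge D(4) + G(11) = 15
Step 2: Merge (D+G)(15) + F(17) = 32
Step 3: Merge J(18) + H(18) = 36
Step 4: Merge ((D+G)+F)(32) + (J+H)(36) = 68
Read each symbol's code off the tree from the root (left child = 0, right child = 1).

Codes:
  D: 000 (length 3)
  F: 01 (length 2)
  J: 10 (length 2)
  H: 11 (length 2)
  G: 001 (length 3)
Average code length: 151/68 = 2.2206 bits/symbol


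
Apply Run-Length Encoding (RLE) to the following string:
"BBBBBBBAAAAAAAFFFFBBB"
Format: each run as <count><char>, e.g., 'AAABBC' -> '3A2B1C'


Scanning runs left to right:
  i=0: run of 'B' x 7 -> '7B'
  i=7: run of 'A' x 7 -> '7A'
  i=14: run of 'F' x 4 -> '4F'
  i=18: run of 'B' x 3 -> '3B'

RLE = 7B7A4F3B


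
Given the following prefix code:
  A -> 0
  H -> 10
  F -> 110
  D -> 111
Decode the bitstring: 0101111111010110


Decoding step by step:
Bits 0 -> A
Bits 10 -> H
Bits 111 -> D
Bits 111 -> D
Bits 10 -> H
Bits 10 -> H
Bits 110 -> F


Decoded message: AHDDHHF


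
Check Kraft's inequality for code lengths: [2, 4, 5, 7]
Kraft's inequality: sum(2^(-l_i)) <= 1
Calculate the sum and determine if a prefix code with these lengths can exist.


Sum = 2^(-2) + 2^(-4) + 2^(-5) + 2^(-7)
    = 0.25 + 0.0625 + 0.03125 + 0.0078125
    = 45/128 = 0.3515625
Since 0.3515625 <= 1, Kraft's inequality IS satisfied.
A prefix code with these lengths CAN exist.

Kraft sum = 0.3515625. Satisfied.


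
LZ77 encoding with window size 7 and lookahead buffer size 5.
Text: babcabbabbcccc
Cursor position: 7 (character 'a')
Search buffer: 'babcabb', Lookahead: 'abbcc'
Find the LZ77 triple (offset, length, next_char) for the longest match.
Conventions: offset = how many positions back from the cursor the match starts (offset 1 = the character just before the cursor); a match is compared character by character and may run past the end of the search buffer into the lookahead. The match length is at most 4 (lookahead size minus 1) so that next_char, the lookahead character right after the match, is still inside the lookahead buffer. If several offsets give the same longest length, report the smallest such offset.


Try each offset into the search buffer:
  offset=1 (pos 6, char 'b'): match length 0
  offset=2 (pos 5, char 'b'): match length 0
  offset=3 (pos 4, char 'a'): match length 3
  offset=4 (pos 3, char 'c'): match length 0
  offset=5 (pos 2, char 'b'): match length 0
  offset=6 (pos 1, char 'a'): match length 2
  offset=7 (pos 0, char 'b'): match length 0
Longest match has length 3 at offset 3.
next_char = character at position 7 + 3 = 10 -> 'c'

Best match: offset=3, length=3 (matching 'abb' starting at position 4)
LZ77 triple: (3, 3, 'c')


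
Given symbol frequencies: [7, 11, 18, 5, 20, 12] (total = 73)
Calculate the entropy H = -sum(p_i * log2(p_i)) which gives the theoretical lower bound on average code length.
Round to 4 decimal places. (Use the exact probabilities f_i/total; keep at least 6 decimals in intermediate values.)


Per-symbol terms -p_i * log2(p_i) with p_i = f_i/73:
  p = 7/73 = 0.095890: log2(p) = -3.382470, -p*log2(p) = 0.324346
  p = 11/73 = 0.150685: log2(p) = -2.730393, -p*log2(p) = 0.411429
  p = 18/73 = 0.246575: log2(p) = -2.019900, -p*log2(p) = 0.498057
  p = 5/73 = 0.068493: log2(p) = -3.867896, -p*log2(p) = 0.264924
  p = 20/73 = 0.273973: log2(p) = -1.867896, -p*log2(p) = 0.511752
  p = 12/73 = 0.164384: log2(p) = -2.604862, -p*log2(p) = 0.428197
H = 0.324346 + 0.411429 + 0.498057 + 0.264924 + 0.511752 + 0.428197 = 2.438705

H = 2.4387 bits/symbol


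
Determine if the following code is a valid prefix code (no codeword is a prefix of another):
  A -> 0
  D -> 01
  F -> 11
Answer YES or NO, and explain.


Checking each pair (does one codeword prefix another?):
  A='0' vs D='01': prefix -- VIOLATION

NO -- this is NOT a valid prefix code. A (0) is a prefix of D (01).


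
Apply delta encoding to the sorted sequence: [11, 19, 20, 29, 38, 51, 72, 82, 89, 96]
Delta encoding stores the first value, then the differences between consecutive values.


First value: 11
Deltas:
  19 - 11 = 8
  20 - 19 = 1
  29 - 20 = 9
  38 - 29 = 9
  51 - 38 = 13
  72 - 51 = 21
  82 - 72 = 10
  89 - 82 = 7
  96 - 89 = 7


Delta encoded: [11, 8, 1, 9, 9, 13, 21, 10, 7, 7]


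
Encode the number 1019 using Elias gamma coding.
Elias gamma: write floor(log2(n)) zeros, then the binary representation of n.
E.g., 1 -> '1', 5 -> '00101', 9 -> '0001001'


num_bits = floor(log2(1019)) + 1 = 10
leading_zeros = num_bits - 1 = 9
binary(1019) = 1111111011

Elias gamma(1019) = '000000000' + '1111111011' = 0000000001111111011 (19 bits)


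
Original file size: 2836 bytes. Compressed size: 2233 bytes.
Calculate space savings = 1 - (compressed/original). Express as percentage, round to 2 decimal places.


ratio = compressed/original = 2233/2836 = 0.787377
savings = 1 - ratio = 1 - 0.787377 = 0.212623
as a percentage: 0.212623 * 100 = 21.26%

Space savings = 1 - 2233/2836 = 21.26%


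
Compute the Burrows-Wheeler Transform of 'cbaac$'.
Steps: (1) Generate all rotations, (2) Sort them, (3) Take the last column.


Rotations (sorted):
  0: $cbaac -> last char: c
  1: aac$cb -> last char: b
  2: ac$cba -> last char: a
  3: baac$c -> last char: c
  4: c$cbaa -> last char: a
  5: cbaac$ -> last char: $


BWT = cbaca$


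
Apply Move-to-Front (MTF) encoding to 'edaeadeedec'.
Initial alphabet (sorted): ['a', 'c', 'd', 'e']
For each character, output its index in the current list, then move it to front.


MTF encoding:
'e': index 3 in ['a', 'c', 'd', 'e'] -> ['e', 'a', 'c', 'd']
'd': index 3 in ['e', 'a', 'c', 'd'] -> ['d', 'e', 'a', 'c']
'a': index 2 in ['d', 'e', 'a', 'c'] -> ['a', 'd', 'e', 'c']
'e': index 2 in ['a', 'd', 'e', 'c'] -> ['e', 'a', 'd', 'c']
'a': index 1 in ['e', 'a', 'd', 'c'] -> ['a', 'e', 'd', 'c']
'd': index 2 in ['a', 'e', 'd', 'c'] -> ['d', 'a', 'e', 'c']
'e': index 2 in ['d', 'a', 'e', 'c'] -> ['e', 'd', 'a', 'c']
'e': index 0 in ['e', 'd', 'a', 'c'] -> ['e', 'd', 'a', 'c']
'd': index 1 in ['e', 'd', 'a', 'c'] -> ['d', 'e', 'a', 'c']
'e': index 1 in ['d', 'e', 'a', 'c'] -> ['e', 'd', 'a', 'c']
'c': index 3 in ['e', 'd', 'a', 'c'] -> ['c', 'e', 'd', 'a']


Output: [3, 3, 2, 2, 1, 2, 2, 0, 1, 1, 3]


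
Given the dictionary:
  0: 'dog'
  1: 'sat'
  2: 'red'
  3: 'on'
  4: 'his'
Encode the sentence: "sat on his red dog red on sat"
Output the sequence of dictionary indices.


Look up each word in the dictionary:
  'sat' -> 1
  'on' -> 3
  'his' -> 4
  'red' -> 2
  'dog' -> 0
  'red' -> 2
  'on' -> 3
  'sat' -> 1

Encoded: [1, 3, 4, 2, 0, 2, 3, 1]


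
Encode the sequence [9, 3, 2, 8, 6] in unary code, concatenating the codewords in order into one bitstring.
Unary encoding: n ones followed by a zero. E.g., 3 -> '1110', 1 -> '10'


Encode each number as n ones followed by a terminating 0:
  9 -> 1111111110 (10 bits)
  3 -> 1110 (4 bits)
  2 -> 110 (3 bits)
  8 -> 111111110 (9 bits)
  6 -> 1111110 (7 bits)
Total length = 10 + 4 + 3 + 9 + 7 = 33 bits.

Unary([9, 3, 2, 8, 6]) = 111111111011101101111111101111110 (33 bits)


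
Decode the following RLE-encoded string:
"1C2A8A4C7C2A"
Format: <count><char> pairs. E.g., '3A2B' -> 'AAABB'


Expanding each <count><char> pair:
  1C -> 'C'
  2A -> 'AA'
  8A -> 'AAAAAAAA'
  4C -> 'CCCC'
  7C -> 'CCCCCCC'
  2A -> 'AA'

Decoded = CAAAAAAAAAACCCCCCCCCCCAA


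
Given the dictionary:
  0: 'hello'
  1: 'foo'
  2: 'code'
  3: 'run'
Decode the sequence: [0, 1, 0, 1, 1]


Look up each index in the dictionary:
  0 -> 'hello'
  1 -> 'foo'
  0 -> 'hello'
  1 -> 'foo'
  1 -> 'foo'

Decoded: "hello foo hello foo foo"


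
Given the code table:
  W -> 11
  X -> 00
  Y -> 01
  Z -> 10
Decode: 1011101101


Decoding:
10 -> Z
11 -> W
10 -> Z
11 -> W
01 -> Y


Result: ZWZWY


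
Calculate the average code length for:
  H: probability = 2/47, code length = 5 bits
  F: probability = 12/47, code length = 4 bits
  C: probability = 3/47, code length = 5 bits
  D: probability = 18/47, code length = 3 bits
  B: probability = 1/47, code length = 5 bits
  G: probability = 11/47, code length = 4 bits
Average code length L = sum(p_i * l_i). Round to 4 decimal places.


Weighted contributions p_i * l_i:
  H: (2/47) * 5 = 10/47
  F: (12/47) * 4 = 48/47
  C: (3/47) * 5 = 15/47
  D: (18/47) * 3 = 54/47
  B: (1/47) * 5 = 5/47
  G: (11/47) * 4 = 44/47
Sum = (10 + 48 + 15 + 54 + 5 + 44)/47 = 176/47

L = 176/47 = 3.7447 bits/symbol


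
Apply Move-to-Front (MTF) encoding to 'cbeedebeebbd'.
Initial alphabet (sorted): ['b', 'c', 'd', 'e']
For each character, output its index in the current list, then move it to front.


MTF encoding:
'c': index 1 in ['b', 'c', 'd', 'e'] -> ['c', 'b', 'd', 'e']
'b': index 1 in ['c', 'b', 'd', 'e'] -> ['b', 'c', 'd', 'e']
'e': index 3 in ['b', 'c', 'd', 'e'] -> ['e', 'b', 'c', 'd']
'e': index 0 in ['e', 'b', 'c', 'd'] -> ['e', 'b', 'c', 'd']
'd': index 3 in ['e', 'b', 'c', 'd'] -> ['d', 'e', 'b', 'c']
'e': index 1 in ['d', 'e', 'b', 'c'] -> ['e', 'd', 'b', 'c']
'b': index 2 in ['e', 'd', 'b', 'c'] -> ['b', 'e', 'd', 'c']
'e': index 1 in ['b', 'e', 'd', 'c'] -> ['e', 'b', 'd', 'c']
'e': index 0 in ['e', 'b', 'd', 'c'] -> ['e', 'b', 'd', 'c']
'b': index 1 in ['e', 'b', 'd', 'c'] -> ['b', 'e', 'd', 'c']
'b': index 0 in ['b', 'e', 'd', 'c'] -> ['b', 'e', 'd', 'c']
'd': index 2 in ['b', 'e', 'd', 'c'] -> ['d', 'b', 'e', 'c']


Output: [1, 1, 3, 0, 3, 1, 2, 1, 0, 1, 0, 2]


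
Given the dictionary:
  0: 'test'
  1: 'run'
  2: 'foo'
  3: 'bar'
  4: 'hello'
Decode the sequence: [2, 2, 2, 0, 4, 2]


Look up each index in the dictionary:
  2 -> 'foo'
  2 -> 'foo'
  2 -> 'foo'
  0 -> 'test'
  4 -> 'hello'
  2 -> 'foo'

Decoded: "foo foo foo test hello foo"


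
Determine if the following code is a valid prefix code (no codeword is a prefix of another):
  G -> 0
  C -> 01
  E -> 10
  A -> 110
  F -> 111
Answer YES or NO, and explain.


Checking each pair (does one codeword prefix another?):
  G='0' vs C='01': prefix -- VIOLATION

NO -- this is NOT a valid prefix code. G (0) is a prefix of C (01).


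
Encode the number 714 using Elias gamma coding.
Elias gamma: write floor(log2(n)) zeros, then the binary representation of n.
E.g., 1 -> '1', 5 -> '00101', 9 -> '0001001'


num_bits = floor(log2(714)) + 1 = 10
leading_zeros = num_bits - 1 = 9
binary(714) = 1011001010

Elias gamma(714) = '000000000' + '1011001010' = 0000000001011001010 (19 bits)


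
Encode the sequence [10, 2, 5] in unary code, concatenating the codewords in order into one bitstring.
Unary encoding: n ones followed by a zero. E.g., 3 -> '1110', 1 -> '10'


Encode each number as n ones followed by a terminating 0:
  10 -> 11111111110 (11 bits)
  2 -> 110 (3 bits)
  5 -> 111110 (6 bits)
Total length = 11 + 3 + 6 = 20 bits.

Unary([10, 2, 5]) = 11111111110110111110 (20 bits)


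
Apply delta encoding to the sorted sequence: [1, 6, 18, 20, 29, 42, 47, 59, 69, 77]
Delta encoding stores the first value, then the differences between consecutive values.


First value: 1
Deltas:
  6 - 1 = 5
  18 - 6 = 12
  20 - 18 = 2
  29 - 20 = 9
  42 - 29 = 13
  47 - 42 = 5
  59 - 47 = 12
  69 - 59 = 10
  77 - 69 = 8


Delta encoded: [1, 5, 12, 2, 9, 13, 5, 12, 10, 8]


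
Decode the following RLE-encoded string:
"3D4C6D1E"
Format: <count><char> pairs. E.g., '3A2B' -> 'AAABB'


Expanding each <count><char> pair:
  3D -> 'DDD'
  4C -> 'CCCC'
  6D -> 'DDDDDD'
  1E -> 'E'

Decoded = DDDCCCCDDDDDDE


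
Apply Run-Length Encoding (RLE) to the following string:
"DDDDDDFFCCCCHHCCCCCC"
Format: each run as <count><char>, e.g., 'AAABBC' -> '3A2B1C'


Scanning runs left to right:
  i=0: run of 'D' x 6 -> '6D'
  i=6: run of 'F' x 2 -> '2F'
  i=8: run of 'C' x 4 -> '4C'
  i=12: run of 'H' x 2 -> '2H'
  i=14: run of 'C' x 6 -> '6C'

RLE = 6D2F4C2H6C


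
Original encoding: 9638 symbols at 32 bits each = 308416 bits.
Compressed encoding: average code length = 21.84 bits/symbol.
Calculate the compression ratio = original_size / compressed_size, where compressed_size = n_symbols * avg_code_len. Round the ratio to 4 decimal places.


original_size = n_symbols * orig_bits = 9638 * 32 = 308416 bits
compressed_size = n_symbols * avg_code_len = 9638 * 21.84 = 210493.92 bits
ratio = original_size / compressed_size = 308416 / 210493.92 = 1.4652

Compression ratio = 1.4652


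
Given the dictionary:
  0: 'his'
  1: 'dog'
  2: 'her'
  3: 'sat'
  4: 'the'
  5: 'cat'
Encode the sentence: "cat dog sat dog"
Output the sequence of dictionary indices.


Look up each word in the dictionary:
  'cat' -> 5
  'dog' -> 1
  'sat' -> 3
  'dog' -> 1

Encoded: [5, 1, 3, 1]


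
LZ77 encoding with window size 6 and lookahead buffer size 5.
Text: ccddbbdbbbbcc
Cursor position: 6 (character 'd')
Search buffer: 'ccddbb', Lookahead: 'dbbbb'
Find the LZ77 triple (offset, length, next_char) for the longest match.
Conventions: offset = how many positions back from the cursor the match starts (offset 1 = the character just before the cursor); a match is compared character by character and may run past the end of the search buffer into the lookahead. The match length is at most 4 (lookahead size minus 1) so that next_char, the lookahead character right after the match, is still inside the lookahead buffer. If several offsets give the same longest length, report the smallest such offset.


Try each offset into the search buffer:
  offset=1 (pos 5, char 'b'): match length 0
  offset=2 (pos 4, char 'b'): match length 0
  offset=3 (pos 3, char 'd'): match length 3
  offset=4 (pos 2, char 'd'): match length 1
  offset=5 (pos 1, char 'c'): match length 0
  offset=6 (pos 0, char 'c'): match length 0
Longest match has length 3 at offset 3.
next_char = character at position 6 + 3 = 9 -> 'b'

Best match: offset=3, length=3 (matching 'dbb' starting at position 3)
LZ77 triple: (3, 3, 'b')


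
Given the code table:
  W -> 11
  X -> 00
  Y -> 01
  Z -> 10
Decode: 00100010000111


Decoding:
00 -> X
10 -> Z
00 -> X
10 -> Z
00 -> X
01 -> Y
11 -> W


Result: XZXZXYW


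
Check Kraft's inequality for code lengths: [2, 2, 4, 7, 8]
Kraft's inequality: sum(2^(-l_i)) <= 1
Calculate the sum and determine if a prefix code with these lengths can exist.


Sum = 2^(-2) + 2^(-2) + 2^(-4) + 2^(-7) + 2^(-8)
    = 0.25 + 0.25 + 0.0625 + 0.0078125 + 0.00390625
    = 147/256 = 0.57421875
Since 0.57421875 <= 1, Kraft's inequality IS satisfied.
A prefix code with these lengths CAN exist.

Kraft sum = 0.57421875. Satisfied.


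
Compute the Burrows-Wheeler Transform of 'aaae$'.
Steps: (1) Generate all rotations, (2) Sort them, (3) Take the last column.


Rotations (sorted):
  0: $aaae -> last char: e
  1: aaae$ -> last char: $
  2: aae$a -> last char: a
  3: ae$aa -> last char: a
  4: e$aaa -> last char: a


BWT = e$aaa


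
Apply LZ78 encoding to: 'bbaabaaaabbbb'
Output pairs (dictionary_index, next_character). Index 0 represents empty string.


LZ78 encoding steps:
Dictionary: {0: ''}
Step 1: w='' (idx 0), next='b' -> output (0, 'b'), add 'b' as idx 1
Step 2: w='b' (idx 1), next='a' -> output (1, 'a'), add 'ba' as idx 2
Step 3: w='' (idx 0), next='a' -> output (0, 'a'), add 'a' as idx 3
Step 4: w='ba' (idx 2), next='a' -> output (2, 'a'), add 'baa' as idx 4
Step 5: w='a' (idx 3), next='a' -> output (3, 'a'), add 'aa' as idx 5
Step 6: w='b' (idx 1), next='b' -> output (1, 'b'), add 'bb' as idx 6
Step 7: w='bb' (idx 6), end of input -> output (6, '')


Encoded: [(0, 'b'), (1, 'a'), (0, 'a'), (2, 'a'), (3, 'a'), (1, 'b'), (6, '')]


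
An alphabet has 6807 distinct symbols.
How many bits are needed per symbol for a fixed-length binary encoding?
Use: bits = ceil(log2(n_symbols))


log2(6807) = 12.7328
Bracket: 2^12 = 4096 < 6807 <= 2^13 = 8192
So ceil(log2(6807)) = 13

bits = ceil(log2(6807)) = ceil(12.7328) = 13 bits


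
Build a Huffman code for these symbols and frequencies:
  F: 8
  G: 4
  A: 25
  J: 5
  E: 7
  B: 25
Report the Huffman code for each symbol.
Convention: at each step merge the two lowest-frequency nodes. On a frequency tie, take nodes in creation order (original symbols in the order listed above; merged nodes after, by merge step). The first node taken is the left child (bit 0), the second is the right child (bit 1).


Huffman tree construction:
Step 1: Merge G(4) + J(5) = 9
Step 2: Merge E(7) + F(8) = 15
Step 3: Merge (G+J)(9) + (E+F)(15) = 24
Step 4: Merge ((G+J)+(E+F))(24) + A(25) = 49
Step 5: Merge B(25) + (((G+J)+(E+F))+A)(49) = 74
Read each symbol's code off the tree from the root (left child = 0, right child = 1).

Codes:
  F: 1011 (length 4)
  G: 1000 (length 4)
  A: 11 (length 2)
  J: 1001 (length 4)
  E: 1010 (length 4)
  B: 0 (length 1)
Average code length: 171/74 = 2.3108 bits/symbol


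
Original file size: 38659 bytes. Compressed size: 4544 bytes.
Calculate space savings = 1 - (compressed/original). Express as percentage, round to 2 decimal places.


ratio = compressed/original = 4544/38659 = 0.117541
savings = 1 - ratio = 1 - 0.117541 = 0.882459
as a percentage: 0.882459 * 100 = 88.25%

Space savings = 1 - 4544/38659 = 88.25%


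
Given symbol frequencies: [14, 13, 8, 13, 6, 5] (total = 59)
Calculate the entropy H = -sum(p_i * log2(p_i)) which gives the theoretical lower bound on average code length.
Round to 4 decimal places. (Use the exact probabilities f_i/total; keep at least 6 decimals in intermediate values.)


Per-symbol terms -p_i * log2(p_i) with p_i = f_i/59:
  p = 14/59 = 0.237288: log2(p) = -2.075288, -p*log2(p) = 0.492441
  p = 13/59 = 0.220339: log2(p) = -2.182203, -p*log2(p) = 0.480824
  p = 8/59 = 0.135593: log2(p) = -2.882643, -p*log2(p) = 0.390867
  p = 13/59 = 0.220339: log2(p) = -2.182203, -p*log2(p) = 0.480824
  p = 6/59 = 0.101695: log2(p) = -3.297681, -p*log2(p) = 0.335357
  p = 5/59 = 0.084746: log2(p) = -3.560715, -p*log2(p) = 0.301756
H = 0.492441 + 0.480824 + 0.390867 + 0.480824 + 0.335357 + 0.301756 = 2.482069

H = 2.4821 bits/symbol


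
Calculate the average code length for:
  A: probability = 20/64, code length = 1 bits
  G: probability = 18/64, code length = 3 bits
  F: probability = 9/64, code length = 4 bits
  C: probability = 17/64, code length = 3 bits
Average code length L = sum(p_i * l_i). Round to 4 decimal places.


Weighted contributions p_i * l_i:
  A: (20/64) * 1 = 20/64
  G: (18/64) * 3 = 54/64
  F: (9/64) * 4 = 36/64
  C: (17/64) * 3 = 51/64
Sum = (20 + 54 + 36 + 51)/64 = 161/64

L = 161/64 = 2.5156 bits/symbol


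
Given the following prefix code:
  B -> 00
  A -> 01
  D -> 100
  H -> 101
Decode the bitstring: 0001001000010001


Decoding step by step:
Bits 00 -> B
Bits 01 -> A
Bits 00 -> B
Bits 100 -> D
Bits 00 -> B
Bits 100 -> D
Bits 01 -> A


Decoded message: BABDBDA


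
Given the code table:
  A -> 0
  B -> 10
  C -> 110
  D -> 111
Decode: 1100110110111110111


Decoding:
110 -> C
0 -> A
110 -> C
110 -> C
111 -> D
110 -> C
111 -> D


Result: CACCDCD


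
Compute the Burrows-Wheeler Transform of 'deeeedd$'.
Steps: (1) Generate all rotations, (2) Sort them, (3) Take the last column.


Rotations (sorted):
  0: $deeeedd -> last char: d
  1: d$deeeed -> last char: d
  2: dd$deeee -> last char: e
  3: deeeedd$ -> last char: $
  4: edd$deee -> last char: e
  5: eedd$dee -> last char: e
  6: eeedd$de -> last char: e
  7: eeeedd$d -> last char: d


BWT = dde$eeed


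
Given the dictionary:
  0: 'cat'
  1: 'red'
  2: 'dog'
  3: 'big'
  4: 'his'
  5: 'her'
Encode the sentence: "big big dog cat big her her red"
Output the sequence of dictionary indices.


Look up each word in the dictionary:
  'big' -> 3
  'big' -> 3
  'dog' -> 2
  'cat' -> 0
  'big' -> 3
  'her' -> 5
  'her' -> 5
  'red' -> 1

Encoded: [3, 3, 2, 0, 3, 5, 5, 1]


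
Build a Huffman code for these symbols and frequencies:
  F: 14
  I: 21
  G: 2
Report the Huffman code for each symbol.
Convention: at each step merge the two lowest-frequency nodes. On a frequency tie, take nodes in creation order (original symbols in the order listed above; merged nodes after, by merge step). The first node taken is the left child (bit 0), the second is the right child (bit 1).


Huffman tree construction:
Step 1: Merge G(2) + F(14) = 16
Step 2: Merge (G+F)(16) + I(21) = 37
Read each symbol's code off the tree from the root (left child = 0, right child = 1).

Codes:
  F: 01 (length 2)
  I: 1 (length 1)
  G: 00 (length 2)
Average code length: 53/37 = 1.4324 bits/symbol


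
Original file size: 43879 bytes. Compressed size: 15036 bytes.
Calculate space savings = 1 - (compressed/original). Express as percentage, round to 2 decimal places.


ratio = compressed/original = 15036/43879 = 0.34267
savings = 1 - ratio = 1 - 0.34267 = 0.65733
as a percentage: 0.65733 * 100 = 65.73%

Space savings = 1 - 15036/43879 = 65.73%


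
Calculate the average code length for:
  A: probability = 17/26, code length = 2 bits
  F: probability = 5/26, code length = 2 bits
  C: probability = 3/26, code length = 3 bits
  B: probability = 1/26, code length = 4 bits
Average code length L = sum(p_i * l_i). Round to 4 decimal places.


Weighted contributions p_i * l_i:
  A: (17/26) * 2 = 34/26
  F: (5/26) * 2 = 10/26
  C: (3/26) * 3 = 9/26
  B: (1/26) * 4 = 4/26
Sum = (34 + 10 + 9 + 4)/26 = 57/26

L = 57/26 = 2.1923 bits/symbol


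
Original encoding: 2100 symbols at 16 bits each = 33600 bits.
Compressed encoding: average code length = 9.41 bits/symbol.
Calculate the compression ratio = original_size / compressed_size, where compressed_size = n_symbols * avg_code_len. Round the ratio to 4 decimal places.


original_size = n_symbols * orig_bits = 2100 * 16 = 33600 bits
compressed_size = n_symbols * avg_code_len = 2100 * 9.41 = 19761.0 bits
ratio = original_size / compressed_size = 33600 / 19761.0 = 1.7003

Compression ratio = 1.7003


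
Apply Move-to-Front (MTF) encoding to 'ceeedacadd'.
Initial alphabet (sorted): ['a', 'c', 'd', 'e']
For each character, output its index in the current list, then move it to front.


MTF encoding:
'c': index 1 in ['a', 'c', 'd', 'e'] -> ['c', 'a', 'd', 'e']
'e': index 3 in ['c', 'a', 'd', 'e'] -> ['e', 'c', 'a', 'd']
'e': index 0 in ['e', 'c', 'a', 'd'] -> ['e', 'c', 'a', 'd']
'e': index 0 in ['e', 'c', 'a', 'd'] -> ['e', 'c', 'a', 'd']
'd': index 3 in ['e', 'c', 'a', 'd'] -> ['d', 'e', 'c', 'a']
'a': index 3 in ['d', 'e', 'c', 'a'] -> ['a', 'd', 'e', 'c']
'c': index 3 in ['a', 'd', 'e', 'c'] -> ['c', 'a', 'd', 'e']
'a': index 1 in ['c', 'a', 'd', 'e'] -> ['a', 'c', 'd', 'e']
'd': index 2 in ['a', 'c', 'd', 'e'] -> ['d', 'a', 'c', 'e']
'd': index 0 in ['d', 'a', 'c', 'e'] -> ['d', 'a', 'c', 'e']


Output: [1, 3, 0, 0, 3, 3, 3, 1, 2, 0]


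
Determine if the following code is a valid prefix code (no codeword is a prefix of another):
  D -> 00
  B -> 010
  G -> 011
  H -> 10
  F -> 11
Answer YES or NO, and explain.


Checking each pair (does one codeword prefix another?):
  D='00' vs B='010': no prefix
  D='00' vs G='011': no prefix
  D='00' vs H='10': no prefix
  D='00' vs F='11': no prefix
  B='010' vs D='00': no prefix
  B='010' vs G='011': no prefix
  B='010' vs H='10': no prefix
  B='010' vs F='11': no prefix
  G='011' vs D='00': no prefix
  G='011' vs B='010': no prefix
  G='011' vs H='10': no prefix
  G='011' vs F='11': no prefix
  H='10' vs D='00': no prefix
  H='10' vs B='010': no prefix
  H='10' vs G='011': no prefix
  H='10' vs F='11': no prefix
  F='11' vs D='00': no prefix
  F='11' vs B='010': no prefix
  F='11' vs G='011': no prefix
  F='11' vs H='10': no prefix
No violation found over all pairs.

YES -- this is a valid prefix code. No codeword is a prefix of any other codeword.


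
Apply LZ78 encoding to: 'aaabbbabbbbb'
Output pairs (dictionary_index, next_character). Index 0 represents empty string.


LZ78 encoding steps:
Dictionary: {0: ''}
Step 1: w='' (idx 0), next='a' -> output (0, 'a'), add 'a' as idx 1
Step 2: w='a' (idx 1), next='a' -> output (1, 'a'), add 'aa' as idx 2
Step 3: w='' (idx 0), next='b' -> output (0, 'b'), add 'b' as idx 3
Step 4: w='b' (idx 3), next='b' -> output (3, 'b'), add 'bb' as idx 4
Step 5: w='a' (idx 1), next='b' -> output (1, 'b'), add 'ab' as idx 5
Step 6: w='bb' (idx 4), next='b' -> output (4, 'b'), add 'bbb' as idx 6
Step 7: w='b' (idx 3), end of input -> output (3, '')


Encoded: [(0, 'a'), (1, 'a'), (0, 'b'), (3, 'b'), (1, 'b'), (4, 'b'), (3, '')]


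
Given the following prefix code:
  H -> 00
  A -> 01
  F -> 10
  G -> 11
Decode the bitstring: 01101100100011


Decoding step by step:
Bits 01 -> A
Bits 10 -> F
Bits 11 -> G
Bits 00 -> H
Bits 10 -> F
Bits 00 -> H
Bits 11 -> G


Decoded message: AFGHFHG


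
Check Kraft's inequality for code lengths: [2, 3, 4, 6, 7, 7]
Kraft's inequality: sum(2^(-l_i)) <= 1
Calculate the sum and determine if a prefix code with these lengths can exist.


Sum = 2^(-2) + 2^(-3) + 2^(-4) + 2^(-6) + 2^(-7) + 2^(-7)
    = 0.25 + 0.125 + 0.0625 + 0.015625 + 0.0078125 + 0.0078125
    = 60/128 = 0.46875
Since 0.46875 <= 1, Kraft's inequality IS satisfied.
A prefix code with these lengths CAN exist.

Kraft sum = 0.46875. Satisfied.


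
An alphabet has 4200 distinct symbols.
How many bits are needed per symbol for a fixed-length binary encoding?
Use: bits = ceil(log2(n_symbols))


log2(4200) = 12.0362
Bracket: 2^12 = 4096 < 4200 <= 2^13 = 8192
So ceil(log2(4200)) = 13

bits = ceil(log2(4200)) = ceil(12.0362) = 13 bits


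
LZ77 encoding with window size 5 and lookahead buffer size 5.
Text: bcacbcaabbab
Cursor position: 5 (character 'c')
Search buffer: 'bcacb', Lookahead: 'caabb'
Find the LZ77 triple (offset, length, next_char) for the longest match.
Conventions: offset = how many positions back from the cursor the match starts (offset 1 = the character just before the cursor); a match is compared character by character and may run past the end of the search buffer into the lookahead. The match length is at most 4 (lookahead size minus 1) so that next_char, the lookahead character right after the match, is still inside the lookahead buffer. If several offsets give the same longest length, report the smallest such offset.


Try each offset into the search buffer:
  offset=1 (pos 4, char 'b'): match length 0
  offset=2 (pos 3, char 'c'): match length 1
  offset=3 (pos 2, char 'a'): match length 0
  offset=4 (pos 1, char 'c'): match length 2
  offset=5 (pos 0, char 'b'): match length 0
Longest match has length 2 at offset 4.
next_char = character at position 5 + 2 = 7 -> 'a'

Best match: offset=4, length=2 (matching 'ca' starting at position 1)
LZ77 triple: (4, 2, 'a')


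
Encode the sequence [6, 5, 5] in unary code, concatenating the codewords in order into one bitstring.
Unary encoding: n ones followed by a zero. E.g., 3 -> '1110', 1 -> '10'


Encode each number as n ones followed by a terminating 0:
  6 -> 1111110 (7 bits)
  5 -> 111110 (6 bits)
  5 -> 111110 (6 bits)
Total length = 7 + 6 + 6 = 19 bits.

Unary([6, 5, 5]) = 1111110111110111110 (19 bits)


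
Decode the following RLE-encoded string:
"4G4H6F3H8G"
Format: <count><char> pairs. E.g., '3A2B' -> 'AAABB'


Expanding each <count><char> pair:
  4G -> 'GGGG'
  4H -> 'HHHH'
  6F -> 'FFFFFF'
  3H -> 'HHH'
  8G -> 'GGGGGGGG'

Decoded = GGGGHHHHFFFFFFHHHGGGGGGGG


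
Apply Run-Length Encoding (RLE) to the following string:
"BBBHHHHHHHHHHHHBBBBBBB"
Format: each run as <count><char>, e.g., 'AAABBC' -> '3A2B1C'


Scanning runs left to right:
  i=0: run of 'B' x 3 -> '3B'
  i=3: run of 'H' x 12 -> '12H'
  i=15: run of 'B' x 7 -> '7B'

RLE = 3B12H7B


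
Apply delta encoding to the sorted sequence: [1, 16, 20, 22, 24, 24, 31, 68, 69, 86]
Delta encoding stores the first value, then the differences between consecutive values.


First value: 1
Deltas:
  16 - 1 = 15
  20 - 16 = 4
  22 - 20 = 2
  24 - 22 = 2
  24 - 24 = 0
  31 - 24 = 7
  68 - 31 = 37
  69 - 68 = 1
  86 - 69 = 17


Delta encoded: [1, 15, 4, 2, 2, 0, 7, 37, 1, 17]


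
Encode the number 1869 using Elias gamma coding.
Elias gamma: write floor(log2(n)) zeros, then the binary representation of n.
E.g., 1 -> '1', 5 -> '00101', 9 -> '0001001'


num_bits = floor(log2(1869)) + 1 = 11
leading_zeros = num_bits - 1 = 10
binary(1869) = 11101001101

Elias gamma(1869) = '0000000000' + '11101001101' = 000000000011101001101 (21 bits)


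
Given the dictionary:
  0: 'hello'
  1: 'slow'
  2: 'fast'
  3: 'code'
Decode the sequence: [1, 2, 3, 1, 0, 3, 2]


Look up each index in the dictionary:
  1 -> 'slow'
  2 -> 'fast'
  3 -> 'code'
  1 -> 'slow'
  0 -> 'hello'
  3 -> 'code'
  2 -> 'fast'

Decoded: "slow fast code slow hello code fast"


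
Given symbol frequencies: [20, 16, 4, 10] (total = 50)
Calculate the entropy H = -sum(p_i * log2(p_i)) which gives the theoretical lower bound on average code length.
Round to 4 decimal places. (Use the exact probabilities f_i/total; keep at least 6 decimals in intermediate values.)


Per-symbol terms -p_i * log2(p_i) with p_i = f_i/50:
  p = 20/50 = 0.400000: log2(p) = -1.321928, -p*log2(p) = 0.528771
  p = 16/50 = 0.320000: log2(p) = -1.643856, -p*log2(p) = 0.526034
  p = 4/50 = 0.080000: log2(p) = -3.643856, -p*log2(p) = 0.291508
  p = 10/50 = 0.200000: log2(p) = -2.321928, -p*log2(p) = 0.464386
H = 0.528771 + 0.526034 + 0.291508 + 0.464386 = 1.810699

H = 1.8107 bits/symbol


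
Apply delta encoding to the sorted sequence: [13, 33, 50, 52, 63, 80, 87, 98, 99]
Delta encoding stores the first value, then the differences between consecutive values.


First value: 13
Deltas:
  33 - 13 = 20
  50 - 33 = 17
  52 - 50 = 2
  63 - 52 = 11
  80 - 63 = 17
  87 - 80 = 7
  98 - 87 = 11
  99 - 98 = 1


Delta encoded: [13, 20, 17, 2, 11, 17, 7, 11, 1]


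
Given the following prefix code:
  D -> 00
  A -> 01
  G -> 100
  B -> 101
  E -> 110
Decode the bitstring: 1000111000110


Decoding step by step:
Bits 100 -> G
Bits 01 -> A
Bits 110 -> E
Bits 00 -> D
Bits 110 -> E


Decoded message: GAEDE


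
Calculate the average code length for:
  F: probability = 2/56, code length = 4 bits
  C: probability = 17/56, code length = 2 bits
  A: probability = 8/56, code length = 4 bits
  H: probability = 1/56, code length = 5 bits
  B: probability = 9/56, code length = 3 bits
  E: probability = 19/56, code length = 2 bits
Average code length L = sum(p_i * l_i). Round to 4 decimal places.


Weighted contributions p_i * l_i:
  F: (2/56) * 4 = 8/56
  C: (17/56) * 2 = 34/56
  A: (8/56) * 4 = 32/56
  H: (1/56) * 5 = 5/56
  B: (9/56) * 3 = 27/56
  E: (19/56) * 2 = 38/56
Sum = (8 + 34 + 32 + 5 + 27 + 38)/56 = 144/56

L = 144/56 = 2.5714 bits/symbol


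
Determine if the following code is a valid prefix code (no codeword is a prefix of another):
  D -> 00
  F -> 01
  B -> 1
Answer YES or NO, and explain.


Checking each pair (does one codeword prefix another?):
  D='00' vs F='01': no prefix
  D='00' vs B='1': no prefix
  F='01' vs D='00': no prefix
  F='01' vs B='1': no prefix
  B='1' vs D='00': no prefix
  B='1' vs F='01': no prefix
No violation found over all pairs.

YES -- this is a valid prefix code. No codeword is a prefix of any other codeword.


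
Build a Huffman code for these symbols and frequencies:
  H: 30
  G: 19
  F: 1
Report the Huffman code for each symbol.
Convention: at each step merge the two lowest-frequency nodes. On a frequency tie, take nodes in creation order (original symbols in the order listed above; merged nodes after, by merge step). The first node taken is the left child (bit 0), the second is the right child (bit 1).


Huffman tree construction:
Step 1: Merge F(1) + G(19) = 20
Step 2: Merge (F+G)(20) + H(30) = 50
Read each symbol's code off the tree from the root (left child = 0, right child = 1).

Codes:
  H: 1 (length 1)
  G: 01 (length 2)
  F: 00 (length 2)
Average code length: 70/50 = 1.4000 bits/symbol
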